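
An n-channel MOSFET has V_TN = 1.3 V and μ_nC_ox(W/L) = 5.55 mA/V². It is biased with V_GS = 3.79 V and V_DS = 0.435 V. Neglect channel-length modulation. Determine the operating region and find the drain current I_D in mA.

V_ov = V_GS − V_TN = 3.79 − 1.3 = 2.49 V.
Since V_DS = 0.435 V < V_ov = 2.49 V, the device is in the triode region.
I_D = k_n [V_ov · V_DS − ½ V_DS²] = 5.55 × [2.49 × 0.435 − 0.5 × 0.435²] = 5.49 mA.

Triode; I_D = 5.49 mA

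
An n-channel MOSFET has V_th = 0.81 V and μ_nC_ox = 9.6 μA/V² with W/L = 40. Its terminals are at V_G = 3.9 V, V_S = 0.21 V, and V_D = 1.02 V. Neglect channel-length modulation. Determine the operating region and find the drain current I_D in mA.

Triode; I_D = 0.770 mA

V_GS = V_G − V_S = 3.9 − 0.21 = 3.69 V; V_DS = V_D − V_S = 1.02 − 0.21 = 0.81 V.
k_n = μ_nC_ox · (W/L) = 0.384 mA/V².
V_ov = V_GS − V_th = 3.69 − 0.81 = 2.88 V.
Since V_DS = 0.81 V < V_ov = 2.88 V, the device is in the triode region.
I_D = k_n [V_ov · V_DS − ½ V_DS²] = 0.384 × [2.88 × 0.81 − 0.5 × 0.81²] = 0.77 mA.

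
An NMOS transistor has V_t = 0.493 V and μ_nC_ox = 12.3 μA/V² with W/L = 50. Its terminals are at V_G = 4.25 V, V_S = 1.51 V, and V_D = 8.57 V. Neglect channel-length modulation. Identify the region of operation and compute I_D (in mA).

Saturation; I_D = 1.55 mA

V_GS = V_G − V_S = 4.25 − 1.51 = 2.74 V; V_DS = V_D − V_S = 8.57 − 1.51 = 7.06 V.
k_n = μ_nC_ox · (W/L) = 0.615 mA/V².
V_ov = V_GS − V_t = 2.74 − 0.493 = 2.25 V.
Since V_DS = 7.06 V ≥ V_ov = 2.25 V, the device is in saturation.
I_D = ½ k_n V_ov² = 0.5 × 0.615 × 2.25² = 1.55 mA.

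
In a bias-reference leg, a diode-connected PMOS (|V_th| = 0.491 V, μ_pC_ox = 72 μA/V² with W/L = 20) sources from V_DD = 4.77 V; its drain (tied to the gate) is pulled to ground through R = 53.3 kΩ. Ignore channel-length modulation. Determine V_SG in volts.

With gate tied to drain, V_SG = V_SD ≥ V_SG − |V_th|, so the device is in saturation.
k_p = μ_pC_ox · (W/L) = 1.44 mA/V².
KCL at the drain: ½ k_p (V_SG − |V_th|)² = (V_DD − V_SG)/R.
Let x = V_SG − 0.491. Then 38.4 x² + x − 4.279 = 0, giving x = 0.321 V (positive root), so V_SG = 0.812 V.
I_D = (V_DD − V_SG)/R = (4.77 − 0.812) / 53.3 = 0.0743 mA.

V_SG = 0.812 V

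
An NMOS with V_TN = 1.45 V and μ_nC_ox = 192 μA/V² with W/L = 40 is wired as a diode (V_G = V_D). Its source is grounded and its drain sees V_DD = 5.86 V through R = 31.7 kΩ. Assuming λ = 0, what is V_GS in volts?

V_GS = 1.64 V

With gate tied to drain, V_GS = V_DS ≥ V_GS − V_TN, so the device is in saturation.
k_n = μ_nC_ox · (W/L) = 7.68 mA/V².
KCL at the drain: ½ k_n (V_GS − V_TN)² = (V_DD − V_GS)/R.
Let x = V_GS − 1.45. Then 122 x² + x − 4.41 = 0, giving x = 0.186 V (positive root), so V_GS = 1.64 V.
I_D = (V_DD − V_GS)/R = (5.86 − 1.64) / 31.7 = 0.133 mA.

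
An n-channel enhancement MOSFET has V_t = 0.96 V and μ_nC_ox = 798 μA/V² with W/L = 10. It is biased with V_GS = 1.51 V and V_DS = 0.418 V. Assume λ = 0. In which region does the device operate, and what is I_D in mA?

k_n = μ_nC_ox · (W/L) = 7.98 mA/V².
V_ov = V_GS − V_t = 1.51 − 0.96 = 0.55 V.
Since V_DS = 0.418 V < V_ov = 0.55 V, the device is in the triode region.
I_D = k_n [V_ov · V_DS − ½ V_DS²] = 7.98 × [0.55 × 0.418 − 0.5 × 0.418²] = 1.14 mA.

Triode; I_D = 1.14 mA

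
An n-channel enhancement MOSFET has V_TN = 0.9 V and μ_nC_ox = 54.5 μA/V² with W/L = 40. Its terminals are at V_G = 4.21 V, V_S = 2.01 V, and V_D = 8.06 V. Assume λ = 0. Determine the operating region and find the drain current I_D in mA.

V_GS = V_G − V_S = 4.21 − 2.01 = 2.2 V; V_DS = V_D − V_S = 8.06 − 2.01 = 6.05 V.
k_n = μ_nC_ox · (W/L) = 2.18 mA/V².
V_ov = V_GS − V_TN = 2.2 − 0.9 = 1.3 V.
Since V_DS = 6.05 V ≥ V_ov = 1.3 V, the device is in saturation.
I_D = ½ k_n V_ov² = 0.5 × 2.18 × 1.3² = 1.84 mA.

Saturation; I_D = 1.84 mA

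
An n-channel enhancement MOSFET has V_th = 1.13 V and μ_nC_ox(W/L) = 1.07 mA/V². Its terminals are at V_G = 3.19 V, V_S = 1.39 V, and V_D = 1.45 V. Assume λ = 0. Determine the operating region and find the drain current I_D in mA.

Triode; I_D = 0.0411 mA

V_GS = V_G − V_S = 3.19 − 1.39 = 1.8 V; V_DS = V_D − V_S = 1.45 − 1.39 = 0.06 V.
V_ov = V_GS − V_th = 1.8 − 1.13 = 0.67 V.
Since V_DS = 0.06 V < V_ov = 0.67 V, the device is in the triode region.
I_D = k_n [V_ov · V_DS − ½ V_DS²] = 1.07 × [0.67 × 0.06 − 0.5 × 0.06²] = 0.0411 mA.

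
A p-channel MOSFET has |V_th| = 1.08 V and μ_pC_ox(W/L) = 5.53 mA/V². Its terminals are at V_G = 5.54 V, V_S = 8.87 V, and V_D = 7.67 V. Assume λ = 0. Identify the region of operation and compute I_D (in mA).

Triode; I_D = 10.9 mA

V_SG = V_S − V_G = 8.87 − 5.54 = 3.33 V; V_SD = V_S − V_D = 8.87 − 7.67 = 1.2 V.
V_ov = V_SG − |V_th| = 3.33 − 1.08 = 2.25 V.
Since V_SD = 1.2 V < V_ov = 2.25 V, the device is in the triode region.
I_D = k_p [V_ov · V_SD − ½ V_SD²] = 5.53 × [2.25 × 1.2 − 0.5 × 1.2²] = 10.9 mA.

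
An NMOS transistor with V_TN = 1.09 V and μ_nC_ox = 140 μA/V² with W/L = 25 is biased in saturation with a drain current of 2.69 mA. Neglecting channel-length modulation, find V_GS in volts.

V_GS = 2.33 V

k_n = μ_nC_ox · (W/L) = 3.5 mA/V².
In saturation I_D = ½ k_n (V_GS − V_TN)², so V_GS − V_TN = √(2 I_D / k_n) = √(2 × 2.69 / 3.5) = 1.24 V.
V_GS = 1.09 + 1.24 = 2.33 V.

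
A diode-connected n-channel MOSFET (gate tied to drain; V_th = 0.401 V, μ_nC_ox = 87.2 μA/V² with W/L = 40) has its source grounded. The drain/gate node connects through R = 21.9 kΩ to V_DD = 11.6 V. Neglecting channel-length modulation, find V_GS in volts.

With gate tied to drain, V_GS = V_DS ≥ V_GS − V_th, so the device is in saturation.
k_n = μ_nC_ox · (W/L) = 3.488 mA/V².
KCL at the drain: ½ k_n (V_GS − V_th)² = (V_DD − V_GS)/R.
Let x = V_GS − 0.401. Then 38.2 x² + x − 11.2 = 0, giving x = 0.529 V (positive root), so V_GS = 0.93 V.
I_D = (V_DD − V_GS)/R = (11.6 − 0.93) / 21.9 = 0.487 mA.

V_GS = 0.930 V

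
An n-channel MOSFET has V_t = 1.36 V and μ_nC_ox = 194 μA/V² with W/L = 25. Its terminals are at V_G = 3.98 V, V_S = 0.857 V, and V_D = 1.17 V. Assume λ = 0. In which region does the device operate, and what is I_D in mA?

V_GS = V_G − V_S = 3.98 − 0.857 = 3.12 V; V_DS = V_D − V_S = 1.17 − 0.857 = 0.313 V.
k_n = μ_nC_ox · (W/L) = 4.85 mA/V².
V_ov = V_GS − V_t = 3.12 − 1.36 = 1.76 V.
Since V_DS = 0.313 V < V_ov = 1.76 V, the device is in the triode region.
I_D = k_n [V_ov · V_DS − ½ V_DS²] = 4.85 × [1.76 × 0.313 − 0.5 × 0.313²] = 2.44 mA.

Triode; I_D = 2.44 mA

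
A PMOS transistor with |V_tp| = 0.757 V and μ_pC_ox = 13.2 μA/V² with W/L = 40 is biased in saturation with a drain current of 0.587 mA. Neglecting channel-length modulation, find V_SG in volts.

k_p = μ_pC_ox · (W/L) = 0.528 mA/V².
In saturation I_D = ½ k_p (V_SG − |V_tp|)², so V_SG − |V_tp| = √(2 I_D / k_p) = √(2 × 0.587 / 0.528) = 1.49 V.
V_SG = 0.757 + 1.49 = 2.25 V.

V_SG = 2.25 V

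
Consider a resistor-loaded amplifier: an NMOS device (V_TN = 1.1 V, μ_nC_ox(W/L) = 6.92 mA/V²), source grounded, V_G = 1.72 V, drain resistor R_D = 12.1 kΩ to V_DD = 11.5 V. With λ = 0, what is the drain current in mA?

V_GS = V_G = 1.72 V, so V_ov = 1.72 − 1.1 = 0.62 V.
Assume saturation: I_D = ½ k_n V_ov² = 0.5 × 6.92 × 0.62² = 1.33 mA, giving V_DS = V_DD − I_D R_D = 11.5 − 1.33 × 12.1 = -4.59 V.
But -4.59 V < V_ov = 0.62 V, so the device is actually in triode.
In triode I_D = k_n[V_ov V_DS − ½ V_DS²] and I_D = (V_DD − V_DS)/R_D. Equating: 41.9 V_DS² − 52.91 V_DS + 11.5 = 0, giving V_DS = 0.279 V (the root below V_ov).
I_D = (11.5 − 0.279) / 12.1 = 0.927 mA.

I_D = 0.927 mA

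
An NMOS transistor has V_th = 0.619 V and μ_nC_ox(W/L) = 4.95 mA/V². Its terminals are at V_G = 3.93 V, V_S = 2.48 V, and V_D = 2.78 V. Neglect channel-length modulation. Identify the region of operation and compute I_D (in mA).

V_GS = V_G − V_S = 3.93 − 2.48 = 1.45 V; V_DS = V_D − V_S = 2.78 − 2.48 = 0.3 V.
V_ov = V_GS − V_th = 1.45 − 0.619 = 0.831 V.
Since V_DS = 0.3 V < V_ov = 0.831 V, the device is in the triode region.
I_D = k_n [V_ov · V_DS − ½ V_DS²] = 4.95 × [0.831 × 0.3 − 0.5 × 0.3²] = 1.01 mA.

Triode; I_D = 1.01 mA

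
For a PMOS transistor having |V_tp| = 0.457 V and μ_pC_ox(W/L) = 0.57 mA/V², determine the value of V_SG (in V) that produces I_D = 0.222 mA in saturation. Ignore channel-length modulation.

In saturation I_D = ½ k_p (V_SG − |V_tp|)², so V_SG − |V_tp| = √(2 I_D / k_p) = √(2 × 0.222 / 0.57) = 0.883 V.
V_SG = 0.457 + 0.883 = 1.34 V.

V_SG = 1.34 V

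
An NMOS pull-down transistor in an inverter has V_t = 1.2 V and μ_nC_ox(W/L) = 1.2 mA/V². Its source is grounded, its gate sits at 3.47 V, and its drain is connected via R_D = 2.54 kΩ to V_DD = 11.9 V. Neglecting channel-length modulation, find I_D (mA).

V_GS = V_G = 3.47 V, so V_ov = 3.47 − 1.2 = 2.27 V.
Assume saturation: I_D = ½ k_n V_ov² = 0.5 × 1.2 × 2.27² = 3.09 mA, giving V_DS = V_DD − I_D R_D = 11.9 − 3.09 × 2.54 = 4.05 V.
V_DS = 4.05 V ≥ V_ov = 2.27 V, confirming saturation.

I_D = 3.09 mA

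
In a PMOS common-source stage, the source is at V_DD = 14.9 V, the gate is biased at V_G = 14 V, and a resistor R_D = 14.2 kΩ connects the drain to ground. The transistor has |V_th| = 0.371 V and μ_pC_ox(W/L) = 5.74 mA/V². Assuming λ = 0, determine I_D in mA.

I_D = 0.803 mA

V_SG = V_DD − V_G = 14.9 − 14 = 0.9 V, so V_ov = 0.9 − 0.371 = 0.529 V.
Assume saturation: I_D = ½ k_p V_ov² = 0.5 × 5.74 × 0.529² = 0.803 mA, giving V_SD = V_DD − I_D R_D = 14.9 − 0.803 × 14.2 = 3.5 V.
V_SD = 3.5 V ≥ V_ov = 0.529 V, confirming saturation.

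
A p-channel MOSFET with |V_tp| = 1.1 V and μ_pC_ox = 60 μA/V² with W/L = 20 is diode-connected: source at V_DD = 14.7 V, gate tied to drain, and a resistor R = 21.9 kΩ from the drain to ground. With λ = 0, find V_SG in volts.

V_SG = 2.08 V

With gate tied to drain, V_SG = V_SD ≥ V_SG − |V_tp|, so the device is in saturation.
k_p = μ_pC_ox · (W/L) = 1.2 mA/V².
KCL at the drain: ½ k_p (V_SG − |V_tp|)² = (V_DD − V_SG)/R.
Let x = V_SG − 1.1. Then 13.1 x² + x − 13.6 = 0, giving x = 0.98 V (positive root), so V_SG = 2.08 V.
I_D = (V_DD − V_SG)/R = (14.7 − 2.08) / 21.9 = 0.576 mA.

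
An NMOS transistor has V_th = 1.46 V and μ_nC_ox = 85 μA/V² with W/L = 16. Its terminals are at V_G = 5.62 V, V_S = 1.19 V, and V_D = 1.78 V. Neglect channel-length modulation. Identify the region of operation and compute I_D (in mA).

V_GS = V_G − V_S = 5.62 − 1.19 = 4.43 V; V_DS = V_D − V_S = 1.78 − 1.19 = 0.59 V.
k_n = μ_nC_ox · (W/L) = 1.36 mA/V².
V_ov = V_GS − V_th = 4.43 − 1.46 = 2.97 V.
Since V_DS = 0.59 V < V_ov = 2.97 V, the device is in the triode region.
I_D = k_n [V_ov · V_DS − ½ V_DS²] = 1.36 × [2.97 × 0.59 − 0.5 × 0.59²] = 2.15 mA.

Triode; I_D = 2.15 mA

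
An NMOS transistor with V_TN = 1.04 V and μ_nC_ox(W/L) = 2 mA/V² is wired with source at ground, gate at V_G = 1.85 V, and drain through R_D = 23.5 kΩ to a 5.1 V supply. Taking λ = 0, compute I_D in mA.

V_GS = V_G = 1.85 V, so V_ov = 1.85 − 1.04 = 0.81 V.
Assume saturation: I_D = ½ k_n V_ov² = 0.5 × 2 × 0.81² = 0.656 mA, giving V_DS = V_DD − I_D R_D = 5.1 − 0.656 × 23.5 = -10.3 V.
But -10.3 V < V_ov = 0.81 V, so the device is actually in triode.
In triode I_D = k_n[V_ov V_DS − ½ V_DS²] and I_D = (V_DD − V_DS)/R_D. Equating: 23.5 V_DS² − 39.07 V_DS + 5.1 = 0, giving V_DS = 0.143 V (the root below V_ov).
I_D = (5.1 − 0.143) / 23.5 = 0.211 mA.

I_D = 0.211 mA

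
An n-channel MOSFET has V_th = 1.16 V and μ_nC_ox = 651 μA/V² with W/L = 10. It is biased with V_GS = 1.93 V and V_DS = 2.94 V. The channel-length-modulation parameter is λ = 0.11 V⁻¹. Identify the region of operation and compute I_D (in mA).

k_n = μ_nC_ox · (W/L) = 6.51 mA/V².
V_ov = V_GS − V_th = 1.93 − 1.16 = 0.77 V.
Since V_DS = 2.94 V ≥ V_ov = 0.77 V, the device is in saturation.
I_D = ½ k_n V_ov² (1 + λ V_DS) = 0.5 × 6.51 × 0.77² × (1 + 0.11 × 2.94) = 2.55 mA.

Saturation; I_D = 2.55 mA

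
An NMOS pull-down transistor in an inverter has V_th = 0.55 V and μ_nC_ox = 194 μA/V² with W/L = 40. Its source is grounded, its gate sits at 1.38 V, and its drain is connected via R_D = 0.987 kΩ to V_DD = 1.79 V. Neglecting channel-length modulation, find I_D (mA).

V_GS = V_G = 1.38 V, so V_ov = 1.38 − 0.55 = 0.83 V.
k_n = μ_nC_ox · (W/L) = 7.76 mA/V².
Assume saturation: I_D = ½ k_n V_ov² = 0.5 × 7.76 × 0.83² = 2.67 mA, giving V_DS = V_DD − I_D R_D = 1.79 − 2.67 × 0.987 = -0.848 V.
But -0.848 V < V_ov = 0.83 V, so the device is actually in triode.
In triode I_D = k_n[V_ov V_DS − ½ V_DS²] and I_D = (V_DD − V_DS)/R_D. Equating: 3.83 V_DS² − 7.357 V_DS + 1.79 = 0, giving V_DS = 0.286 V (the root below V_ov).
I_D = (1.79 − 0.286) / 0.987 = 1.52 mA.

I_D = 1.52 mA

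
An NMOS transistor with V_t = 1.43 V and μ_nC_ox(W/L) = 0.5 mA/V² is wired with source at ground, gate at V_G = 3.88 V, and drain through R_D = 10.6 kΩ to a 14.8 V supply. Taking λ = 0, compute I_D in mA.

I_D = 1.26 mA

V_GS = V_G = 3.88 V, so V_ov = 3.88 − 1.43 = 2.45 V.
Assume saturation: I_D = ½ k_n V_ov² = 0.5 × 0.5 × 2.45² = 1.5 mA, giving V_DS = V_DD − I_D R_D = 14.8 − 1.5 × 10.6 = -1.11 V.
But -1.11 V < V_ov = 2.45 V, so the device is actually in triode.
In triode I_D = k_n[V_ov V_DS − ½ V_DS²] and I_D = (V_DD − V_DS)/R_D. Equating: 2.65 V_DS² − 13.99 V_DS + 14.8 = 0, giving V_DS = 1.46 V (the root below V_ov).
I_D = (14.8 − 1.46) / 10.6 = 1.26 mA.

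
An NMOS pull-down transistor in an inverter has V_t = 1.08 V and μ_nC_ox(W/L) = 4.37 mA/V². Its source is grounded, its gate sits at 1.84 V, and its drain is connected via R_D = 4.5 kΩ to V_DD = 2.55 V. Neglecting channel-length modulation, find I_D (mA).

V_GS = V_G = 1.84 V, so V_ov = 1.84 − 1.08 = 0.76 V.
Assume saturation: I_D = ½ k_n V_ov² = 0.5 × 4.37 × 0.76² = 1.26 mA, giving V_DS = V_DD − I_D R_D = 2.55 − 1.26 × 4.5 = -3.13 V.
But -3.13 V < V_ov = 0.76 V, so the device is actually in triode.
In triode I_D = k_n[V_ov V_DS − ½ V_DS²] and I_D = (V_DD − V_DS)/R_D. Equating: 9.83 V_DS² − 15.95 V_DS + 2.55 = 0, giving V_DS = 0.18 V (the root below V_ov).
I_D = (2.55 − 0.18) / 4.5 = 0.527 mA.

I_D = 0.527 mA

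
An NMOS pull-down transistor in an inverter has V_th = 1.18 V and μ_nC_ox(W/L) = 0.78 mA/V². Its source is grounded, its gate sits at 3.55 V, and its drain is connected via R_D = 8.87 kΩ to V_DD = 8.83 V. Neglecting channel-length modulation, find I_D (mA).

I_D = 0.931 mA

V_GS = V_G = 3.55 V, so V_ov = 3.55 − 1.18 = 2.37 V.
Assume saturation: I_D = ½ k_n V_ov² = 0.5 × 0.78 × 2.37² = 2.19 mA, giving V_DS = V_DD − I_D R_D = 8.83 − 2.19 × 8.87 = -10.6 V.
But -10.6 V < V_ov = 2.37 V, so the device is actually in triode.
In triode I_D = k_n[V_ov V_DS − ½ V_DS²] and I_D = (V_DD − V_DS)/R_D. Equating: 3.46 V_DS² − 17.4 V_DS + 8.83 = 0, giving V_DS = 0.573 V (the root below V_ov).
I_D = (8.83 − 0.573) / 8.87 = 0.931 mA.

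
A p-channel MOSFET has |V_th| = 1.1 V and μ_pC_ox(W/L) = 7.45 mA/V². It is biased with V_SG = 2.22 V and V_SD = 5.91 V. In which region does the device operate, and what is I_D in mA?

Saturation; I_D = 4.67 mA

V_ov = V_SG − |V_th| = 2.22 − 1.1 = 1.12 V.
Since V_SD = 5.91 V ≥ V_ov = 1.12 V, the device is in saturation.
I_D = ½ k_p V_ov² = 0.5 × 7.45 × 1.12² = 4.67 mA.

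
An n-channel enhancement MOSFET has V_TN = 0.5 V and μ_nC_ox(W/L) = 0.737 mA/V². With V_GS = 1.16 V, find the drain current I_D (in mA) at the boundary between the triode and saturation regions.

At the boundary V_DS = V_ov = V_GS − V_TN = 1.16 − 0.5 = 0.66 V.
I_D = ½ k_n V_ov² = 0.5 × 0.737 × 0.66² = 0.161 mA.

I_D = 0.161 mA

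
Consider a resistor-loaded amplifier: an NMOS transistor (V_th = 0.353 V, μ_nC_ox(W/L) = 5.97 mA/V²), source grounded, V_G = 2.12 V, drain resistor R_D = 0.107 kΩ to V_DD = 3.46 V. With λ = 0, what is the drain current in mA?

V_GS = V_G = 2.12 V, so V_ov = 2.12 − 0.353 = 1.77 V.
Assume saturation: I_D = ½ k_n V_ov² = 0.5 × 5.97 × 1.77² = 9.32 mA, giving V_DS = V_DD − I_D R_D = 3.46 − 9.32 × 0.107 = 2.46 V.
V_DS = 2.46 V ≥ V_ov = 1.77 V, confirming saturation.

I_D = 9.32 mA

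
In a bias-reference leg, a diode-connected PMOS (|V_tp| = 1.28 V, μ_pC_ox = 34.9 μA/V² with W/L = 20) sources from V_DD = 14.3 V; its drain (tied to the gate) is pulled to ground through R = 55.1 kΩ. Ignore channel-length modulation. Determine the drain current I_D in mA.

With gate tied to drain, V_SG = V_SD ≥ V_SG − |V_tp|, so the device is in saturation.
k_p = μ_pC_ox · (W/L) = 0.698 mA/V².
KCL at the drain: ½ k_p (V_SG − |V_tp|)² = (V_DD − V_SG)/R.
Let x = V_SG − 1.28. Then 19.2 x² + x − 13.02 = 0, giving x = 0.797 V (positive root), so V_SG = 2.08 V.
I_D = (V_DD − V_SG)/R = (14.3 − 2.08) / 55.1 = 0.222 mA.

I_D = 0.222 mA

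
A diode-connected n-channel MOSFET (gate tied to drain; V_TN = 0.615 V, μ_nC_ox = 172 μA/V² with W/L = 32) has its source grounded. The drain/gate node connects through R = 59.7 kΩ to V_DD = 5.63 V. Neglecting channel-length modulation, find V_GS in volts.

V_GS = 0.787 V

With gate tied to drain, V_GS = V_DS ≥ V_GS − V_TN, so the device is in saturation.
k_n = μ_nC_ox · (W/L) = 5.504 mA/V².
KCL at the drain: ½ k_n (V_GS − V_TN)² = (V_DD − V_GS)/R.
Let x = V_GS − 0.615. Then 164 x² + x − 5.015 = 0, giving x = 0.172 V (positive root), so V_GS = 0.787 V.
I_D = (V_DD − V_GS)/R = (5.63 − 0.787) / 59.7 = 0.0811 mA.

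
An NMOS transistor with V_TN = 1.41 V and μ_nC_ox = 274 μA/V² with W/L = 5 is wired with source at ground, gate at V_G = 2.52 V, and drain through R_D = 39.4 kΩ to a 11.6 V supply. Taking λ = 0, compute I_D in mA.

I_D = 0.289 mA

V_GS = V_G = 2.52 V, so V_ov = 2.52 − 1.41 = 1.11 V.
k_n = μ_nC_ox · (W/L) = 1.37 mA/V².
Assume saturation: I_D = ½ k_n V_ov² = 0.5 × 1.37 × 1.11² = 0.844 mA, giving V_DS = V_DD − I_D R_D = 11.6 − 0.844 × 39.4 = -21.7 V.
But -21.7 V < V_ov = 1.11 V, so the device is actually in triode.
In triode I_D = k_n[V_ov V_DS − ½ V_DS²] and I_D = (V_DD − V_DS)/R_D. Equating: 27 V_DS² − 60.92 V_DS + 11.6 = 0, giving V_DS = 0.21 V (the root below V_ov).
I_D = (11.6 − 0.21) / 39.4 = 0.289 mA.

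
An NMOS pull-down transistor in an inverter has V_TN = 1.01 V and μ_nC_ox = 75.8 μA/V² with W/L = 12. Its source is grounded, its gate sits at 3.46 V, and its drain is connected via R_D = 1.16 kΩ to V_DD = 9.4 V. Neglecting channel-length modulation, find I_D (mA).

I_D = 2.73 mA

V_GS = V_G = 3.46 V, so V_ov = 3.46 − 1.01 = 2.45 V.
k_n = μ_nC_ox · (W/L) = 0.9096 mA/V².
Assume saturation: I_D = ½ k_n V_ov² = 0.5 × 0.9096 × 2.45² = 2.73 mA, giving V_DS = V_DD − I_D R_D = 9.4 − 2.73 × 1.16 = 6.23 V.
V_DS = 6.23 V ≥ V_ov = 2.45 V, confirming saturation.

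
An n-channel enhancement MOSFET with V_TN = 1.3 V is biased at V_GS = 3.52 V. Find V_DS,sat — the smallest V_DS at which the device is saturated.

The boundary between triode and saturation is V_DS = V_GS − V_TN = V_ov.
V_ov = 3.52 − 1.3 = 2.22 V.

V_DS,sat = 2.22 V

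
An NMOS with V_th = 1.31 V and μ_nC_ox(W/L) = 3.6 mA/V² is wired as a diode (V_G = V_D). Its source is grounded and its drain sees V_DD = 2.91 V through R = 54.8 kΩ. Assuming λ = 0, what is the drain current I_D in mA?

With gate tied to drain, V_GS = V_DS ≥ V_GS − V_th, so the device is in saturation.
KCL at the drain: ½ k_n (V_GS − V_th)² = (V_DD − V_GS)/R.
Let x = V_GS − 1.31. Then 98.6 x² + x − 1.6 = 0, giving x = 0.122 V (positive root), so V_GS = 1.43 V.
I_D = (V_DD − V_GS)/R = (2.91 − 1.43) / 54.8 = 0.027 mA.

I_D = 0.0270 mA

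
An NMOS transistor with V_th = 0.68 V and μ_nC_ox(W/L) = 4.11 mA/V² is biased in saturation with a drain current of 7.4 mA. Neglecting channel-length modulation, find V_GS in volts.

In saturation I_D = ½ k_n (V_GS − V_th)², so V_GS − V_th = √(2 I_D / k_n) = √(2 × 7.4 / 4.11) = 1.9 V.
V_GS = 0.68 + 1.9 = 2.58 V.

V_GS = 2.58 V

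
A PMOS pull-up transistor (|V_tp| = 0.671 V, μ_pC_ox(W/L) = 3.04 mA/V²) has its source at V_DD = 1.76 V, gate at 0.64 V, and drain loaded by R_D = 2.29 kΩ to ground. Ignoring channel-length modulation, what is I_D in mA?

V_SG = V_DD − V_G = 1.76 − 0.64 = 1.12 V, so V_ov = 1.12 − 0.671 = 0.449 V.
Assume saturation: I_D = ½ k_p V_ov² = 0.5 × 3.04 × 0.449² = 0.306 mA, giving V_SD = V_DD − I_D R_D = 1.76 − 0.306 × 2.29 = 1.06 V.
V_SD = 1.06 V ≥ V_ov = 0.449 V, confirming saturation.

I_D = 0.306 mA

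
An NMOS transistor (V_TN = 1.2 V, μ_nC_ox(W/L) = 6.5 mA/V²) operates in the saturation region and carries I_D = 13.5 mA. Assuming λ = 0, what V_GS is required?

V_GS = 3.24 V

In saturation I_D = ½ k_n (V_GS − V_TN)², so V_GS − V_TN = √(2 I_D / k_n) = √(2 × 13.5 / 6.5) = 2.04 V.
V_GS = 1.2 + 2.04 = 3.24 V.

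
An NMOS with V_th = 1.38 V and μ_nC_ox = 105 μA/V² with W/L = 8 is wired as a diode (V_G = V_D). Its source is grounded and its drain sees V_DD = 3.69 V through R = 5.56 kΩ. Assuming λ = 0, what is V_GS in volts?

V_GS = 2.18 V

With gate tied to drain, V_GS = V_DS ≥ V_GS − V_th, so the device is in saturation.
k_n = μ_nC_ox · (W/L) = 0.84 mA/V².
KCL at the drain: ½ k_n (V_GS − V_th)² = (V_DD − V_GS)/R.
Let x = V_GS − 1.38. Then 2.34 x² + x − 2.31 = 0, giving x = 0.803 V (positive root), so V_GS = 2.18 V.
I_D = (V_DD − V_GS)/R = (3.69 − 2.18) / 5.56 = 0.271 mA.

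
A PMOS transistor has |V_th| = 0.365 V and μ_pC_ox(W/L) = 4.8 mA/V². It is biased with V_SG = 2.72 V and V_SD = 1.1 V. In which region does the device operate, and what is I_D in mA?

V_ov = V_SG − |V_th| = 2.72 − 0.365 = 2.36 V.
Since V_SD = 1.1 V < V_ov = 2.36 V, the device is in the triode region.
I_D = k_p [V_ov · V_SD − ½ V_SD²] = 4.8 × [2.36 × 1.1 − 0.5 × 1.1²] = 9.53 mA.

Triode; I_D = 9.53 mA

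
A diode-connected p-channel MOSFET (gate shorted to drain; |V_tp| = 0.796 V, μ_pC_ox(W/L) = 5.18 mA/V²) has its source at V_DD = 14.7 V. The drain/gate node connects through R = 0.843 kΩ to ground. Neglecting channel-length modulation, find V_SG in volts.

V_SG = 3.10 V

With gate tied to drain, V_SG = V_SD ≥ V_SG − |V_tp|, so the device is in saturation.
KCL at the drain: ½ k_p (V_SG − |V_tp|)² = (V_DD − V_SG)/R.
Let x = V_SG − 0.796. Then 2.18 x² + x − 13.9 = 0, giving x = 2.3 V (positive root), so V_SG = 3.1 V.
I_D = (V_DD − V_SG)/R = (14.7 − 3.1) / 0.843 = 13.8 mA.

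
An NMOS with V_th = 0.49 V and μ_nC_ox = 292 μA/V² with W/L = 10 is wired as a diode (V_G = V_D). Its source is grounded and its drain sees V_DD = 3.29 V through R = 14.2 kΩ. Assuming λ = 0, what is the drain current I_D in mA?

I_D = 0.173 mA

With gate tied to drain, V_GS = V_DS ≥ V_GS − V_th, so the device is in saturation.
k_n = μ_nC_ox · (W/L) = 2.92 mA/V².
KCL at the drain: ½ k_n (V_GS − V_th)² = (V_DD − V_GS)/R.
Let x = V_GS − 0.49. Then 20.7 x² + x − 2.8 = 0, giving x = 0.344 V (positive root), so V_GS = 0.834 V.
I_D = (V_DD − V_GS)/R = (3.29 − 0.834) / 14.2 = 0.173 mA.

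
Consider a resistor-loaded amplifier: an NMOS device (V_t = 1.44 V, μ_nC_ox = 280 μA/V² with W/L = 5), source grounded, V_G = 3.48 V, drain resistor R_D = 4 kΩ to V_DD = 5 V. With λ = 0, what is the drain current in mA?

V_GS = V_G = 3.48 V, so V_ov = 3.48 − 1.44 = 2.04 V.
k_n = μ_nC_ox · (W/L) = 1.4 mA/V².
Assume saturation: I_D = ½ k_n V_ov² = 0.5 × 1.4 × 2.04² = 2.91 mA, giving V_DS = V_DD − I_D R_D = 5 − 2.91 × 4 = -6.65 V.
But -6.65 V < V_ov = 2.04 V, so the device is actually in triode.
In triode I_D = k_n[V_ov V_DS − ½ V_DS²] and I_D = (V_DD − V_DS)/R_D. Equating: 2.8 V_DS² − 12.42 V_DS + 5 = 0, giving V_DS = 0.448 V (the root below V_ov).
I_D = (5 − 0.448) / 4 = 1.14 mA.

I_D = 1.14 mA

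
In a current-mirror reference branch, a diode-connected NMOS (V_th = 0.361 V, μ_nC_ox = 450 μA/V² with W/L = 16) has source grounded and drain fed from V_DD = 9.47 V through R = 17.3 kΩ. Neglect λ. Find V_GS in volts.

V_GS = 0.735 V

With gate tied to drain, V_GS = V_DS ≥ V_GS − V_th, so the device is in saturation.
k_n = μ_nC_ox · (W/L) = 7.2 mA/V².
KCL at the drain: ½ k_n (V_GS − V_th)² = (V_DD − V_GS)/R.
Let x = V_GS − 0.361. Then 62.3 x² + x − 9.109 = 0, giving x = 0.374 V (positive root), so V_GS = 0.735 V.
I_D = (V_DD − V_GS)/R = (9.47 − 0.735) / 17.3 = 0.505 mA.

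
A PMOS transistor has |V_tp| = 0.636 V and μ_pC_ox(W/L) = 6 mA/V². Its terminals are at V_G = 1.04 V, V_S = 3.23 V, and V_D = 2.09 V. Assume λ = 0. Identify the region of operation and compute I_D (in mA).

V_SG = V_S − V_G = 3.23 − 1.04 = 2.19 V; V_SD = V_S − V_D = 3.23 − 2.09 = 1.14 V.
V_ov = V_SG − |V_tp| = 2.19 − 0.636 = 1.55 V.
Since V_SD = 1.14 V < V_ov = 1.55 V, the device is in the triode region.
I_D = k_p [V_ov · V_SD − ½ V_SD²] = 6 × [1.55 × 1.14 − 0.5 × 1.14²] = 6.73 mA.

Triode; I_D = 6.73 mA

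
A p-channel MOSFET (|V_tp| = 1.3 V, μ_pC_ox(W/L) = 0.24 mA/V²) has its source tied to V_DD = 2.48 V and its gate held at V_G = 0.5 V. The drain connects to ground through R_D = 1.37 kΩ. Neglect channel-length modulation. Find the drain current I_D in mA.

V_SG = V_DD − V_G = 2.48 − 0.5 = 1.98 V, so V_ov = 1.98 − 1.3 = 0.68 V.
Assume saturation: I_D = ½ k_p V_ov² = 0.5 × 0.24 × 0.68² = 0.0555 mA, giving V_SD = V_DD − I_D R_D = 2.48 − 0.0555 × 1.37 = 2.4 V.
V_SD = 2.4 V ≥ V_ov = 0.68 V, confirming saturation.

I_D = 0.0555 mA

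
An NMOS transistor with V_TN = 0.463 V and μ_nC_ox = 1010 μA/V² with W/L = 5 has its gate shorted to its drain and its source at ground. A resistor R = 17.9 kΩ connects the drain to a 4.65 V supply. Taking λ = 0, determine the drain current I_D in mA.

With gate tied to drain, V_GS = V_DS ≥ V_GS − V_TN, so the device is in saturation.
k_n = μ_nC_ox · (W/L) = 5.05 mA/V².
KCL at the drain: ½ k_n (V_GS − V_TN)² = (V_DD − V_GS)/R.
Let x = V_GS − 0.463. Then 45.2 x² + x − 4.187 = 0, giving x = 0.294 V (positive root), so V_GS = 0.757 V.
I_D = (V_DD − V_GS)/R = (4.65 − 0.757) / 17.9 = 0.218 mA.

I_D = 0.218 mA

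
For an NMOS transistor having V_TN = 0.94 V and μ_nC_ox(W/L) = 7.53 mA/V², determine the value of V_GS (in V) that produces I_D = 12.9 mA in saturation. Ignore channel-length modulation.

V_GS = 2.79 V

In saturation I_D = ½ k_n (V_GS − V_TN)², so V_GS − V_TN = √(2 I_D / k_n) = √(2 × 12.9 / 7.53) = 1.85 V.
V_GS = 0.94 + 1.85 = 2.79 V.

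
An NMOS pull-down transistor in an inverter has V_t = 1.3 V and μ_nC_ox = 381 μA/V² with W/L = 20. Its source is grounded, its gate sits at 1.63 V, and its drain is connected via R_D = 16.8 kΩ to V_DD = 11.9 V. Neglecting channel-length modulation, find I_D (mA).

V_GS = V_G = 1.63 V, so V_ov = 1.63 − 1.3 = 0.33 V.
k_n = μ_nC_ox · (W/L) = 7.62 mA/V².
Assume saturation: I_D = ½ k_n V_ov² = 0.5 × 7.62 × 0.33² = 0.415 mA, giving V_DS = V_DD − I_D R_D = 11.9 − 0.415 × 16.8 = 4.93 V.
V_DS = 4.93 V ≥ V_ov = 0.33 V, confirming saturation.

I_D = 0.415 mA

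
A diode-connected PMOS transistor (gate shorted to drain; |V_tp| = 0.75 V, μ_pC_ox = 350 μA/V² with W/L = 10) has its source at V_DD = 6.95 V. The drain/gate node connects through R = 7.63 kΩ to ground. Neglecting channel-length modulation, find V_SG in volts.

V_SG = 1.40 V

With gate tied to drain, V_SG = V_SD ≥ V_SG − |V_tp|, so the device is in saturation.
k_p = μ_pC_ox · (W/L) = 3.5 mA/V².
KCL at the drain: ½ k_p (V_SG − |V_tp|)² = (V_DD − V_SG)/R.
Let x = V_SG − 0.75. Then 13.4 x² + x − 6.2 = 0, giving x = 0.645 V (positive root), so V_SG = 1.4 V.
I_D = (V_DD − V_SG)/R = (6.95 − 1.4) / 7.63 = 0.728 mA.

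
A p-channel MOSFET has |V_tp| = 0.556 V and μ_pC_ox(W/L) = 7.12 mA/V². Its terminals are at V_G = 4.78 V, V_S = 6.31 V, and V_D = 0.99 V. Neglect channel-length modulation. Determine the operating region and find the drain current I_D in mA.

V_SG = V_S − V_G = 6.31 − 4.78 = 1.53 V; V_SD = V_S − V_D = 6.31 − 0.99 = 5.32 V.
V_ov = V_SG − |V_tp| = 1.53 − 0.556 = 0.974 V.
Since V_SD = 5.32 V ≥ V_ov = 0.974 V, the device is in saturation.
I_D = ½ k_p V_ov² = 0.5 × 7.12 × 0.974² = 3.38 mA.

Saturation; I_D = 3.38 mA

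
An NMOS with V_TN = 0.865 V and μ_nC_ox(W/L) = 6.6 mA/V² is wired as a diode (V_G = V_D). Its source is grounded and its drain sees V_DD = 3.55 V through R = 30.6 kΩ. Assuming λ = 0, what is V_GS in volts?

V_GS = 1.02 V

With gate tied to drain, V_GS = V_DS ≥ V_GS − V_TN, so the device is in saturation.
KCL at the drain: ½ k_n (V_GS − V_TN)² = (V_DD − V_GS)/R.
Let x = V_GS − 0.865. Then 101 x² + x − 2.685 = 0, giving x = 0.158 V (positive root), so V_GS = 1.02 V.
I_D = (V_DD − V_GS)/R = (3.55 − 1.02) / 30.6 = 0.0826 mA.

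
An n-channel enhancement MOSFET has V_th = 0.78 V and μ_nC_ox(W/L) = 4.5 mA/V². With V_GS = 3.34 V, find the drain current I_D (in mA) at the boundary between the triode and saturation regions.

At the boundary V_DS = V_ov = V_GS − V_th = 3.34 − 0.78 = 2.56 V.
I_D = ½ k_n V_ov² = 0.5 × 4.5 × 2.56² = 14.7 mA.

I_D = 14.7 mA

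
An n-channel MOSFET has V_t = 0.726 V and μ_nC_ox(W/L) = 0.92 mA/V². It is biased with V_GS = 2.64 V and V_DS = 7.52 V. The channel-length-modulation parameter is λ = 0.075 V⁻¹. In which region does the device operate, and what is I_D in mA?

Saturation; I_D = 2.64 mA

V_ov = V_GS − V_t = 2.64 − 0.726 = 1.91 V.
Since V_DS = 7.52 V ≥ V_ov = 1.91 V, the device is in saturation.
I_D = ½ k_n V_ov² (1 + λ V_DS) = 0.5 × 0.92 × 1.91² × (1 + 0.075 × 7.52) = 2.64 mA.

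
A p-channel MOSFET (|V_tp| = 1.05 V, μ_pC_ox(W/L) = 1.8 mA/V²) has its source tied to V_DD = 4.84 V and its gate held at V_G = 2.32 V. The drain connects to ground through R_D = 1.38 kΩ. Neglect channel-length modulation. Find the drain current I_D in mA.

I_D = 1.94 mA

V_SG = V_DD − V_G = 4.84 − 2.32 = 2.52 V, so V_ov = 2.52 − 1.05 = 1.47 V.
Assume saturation: I_D = ½ k_p V_ov² = 0.5 × 1.8 × 1.47² = 1.94 mA, giving V_SD = V_DD − I_D R_D = 4.84 − 1.94 × 1.38 = 2.16 V.
V_SD = 2.16 V ≥ V_ov = 1.47 V, confirming saturation.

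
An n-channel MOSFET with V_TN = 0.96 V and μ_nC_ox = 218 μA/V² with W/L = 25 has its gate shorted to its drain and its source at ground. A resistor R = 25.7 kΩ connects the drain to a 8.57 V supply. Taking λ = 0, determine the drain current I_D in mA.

I_D = 0.284 mA

With gate tied to drain, V_GS = V_DS ≥ V_GS − V_TN, so the device is in saturation.
k_n = μ_nC_ox · (W/L) = 5.45 mA/V².
KCL at the drain: ½ k_n (V_GS − V_TN)² = (V_DD − V_GS)/R.
Let x = V_GS − 0.96. Then 70 x² + x − 7.61 = 0, giving x = 0.323 V (positive root), so V_GS = 1.28 V.
I_D = (V_DD − V_GS)/R = (8.57 − 1.28) / 25.7 = 0.284 mA.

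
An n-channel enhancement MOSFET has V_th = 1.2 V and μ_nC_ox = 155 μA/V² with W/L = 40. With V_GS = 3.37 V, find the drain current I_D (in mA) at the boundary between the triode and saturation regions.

At the boundary V_DS = V_ov = V_GS − V_th = 3.37 − 1.2 = 2.17 V.
k_n = μ_nC_ox · (W/L) = 6.2 mA/V².
I_D = ½ k_n V_ov² = 0.5 × 6.2 × 2.17² = 14.6 mA.

I_D = 14.6 mA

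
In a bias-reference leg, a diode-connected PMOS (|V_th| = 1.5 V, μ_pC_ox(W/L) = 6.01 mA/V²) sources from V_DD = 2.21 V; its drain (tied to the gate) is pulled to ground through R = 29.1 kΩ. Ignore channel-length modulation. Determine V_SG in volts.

V_SG = 1.58 V

With gate tied to drain, V_SG = V_SD ≥ V_SG − |V_th|, so the device is in saturation.
KCL at the drain: ½ k_p (V_SG − |V_th|)² = (V_DD − V_SG)/R.
Let x = V_SG − 1.5. Then 87.4 x² + x − 0.71 = 0, giving x = 0.0846 V (positive root), so V_SG = 1.58 V.
I_D = (V_DD − V_SG)/R = (2.21 − 1.58) / 29.1 = 0.0215 mA.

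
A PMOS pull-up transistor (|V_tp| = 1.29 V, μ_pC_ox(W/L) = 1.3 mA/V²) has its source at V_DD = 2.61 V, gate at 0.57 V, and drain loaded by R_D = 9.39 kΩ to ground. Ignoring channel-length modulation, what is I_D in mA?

I_D = 0.244 mA

V_SG = V_DD − V_G = 2.61 − 0.57 = 2.04 V, so V_ov = 2.04 − 1.29 = 0.75 V.
Assume saturation: I_D = ½ k_p V_ov² = 0.5 × 1.3 × 0.75² = 0.366 mA, giving V_SD = V_DD − I_D R_D = 2.61 − 0.366 × 9.39 = -0.823 V.
But -0.823 V < V_ov = 0.75 V, so the device is actually in triode.
In triode I_D = k_p[V_ov V_SD − ½ V_SD²] and I_D = (V_DD − V_SD)/R_D. Equating: 6.1 V_SD² − 10.16 V_SD + 2.61 = 0, giving V_SD = 0.318 V (the root below V_ov).
I_D = (2.61 − 0.318) / 9.39 = 0.244 mA.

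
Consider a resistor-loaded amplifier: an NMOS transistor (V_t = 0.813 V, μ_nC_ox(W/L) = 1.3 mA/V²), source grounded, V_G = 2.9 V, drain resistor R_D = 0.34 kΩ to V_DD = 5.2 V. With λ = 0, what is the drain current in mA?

I_D = 2.83 mA

V_GS = V_G = 2.9 V, so V_ov = 2.9 − 0.813 = 2.09 V.
Assume saturation: I_D = ½ k_n V_ov² = 0.5 × 1.3 × 2.09² = 2.83 mA, giving V_DS = V_DD − I_D R_D = 5.2 − 2.83 × 0.34 = 4.24 V.
V_DS = 4.24 V ≥ V_ov = 2.09 V, confirming saturation.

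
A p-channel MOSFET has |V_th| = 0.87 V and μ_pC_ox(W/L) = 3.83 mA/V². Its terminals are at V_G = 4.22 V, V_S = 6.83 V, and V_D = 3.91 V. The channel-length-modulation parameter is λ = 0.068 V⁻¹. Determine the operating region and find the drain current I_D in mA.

Saturation; I_D = 6.95 mA

V_SG = V_S − V_G = 6.83 − 4.22 = 2.61 V; V_SD = V_S − V_D = 6.83 − 3.91 = 2.92 V.
V_ov = V_SG − |V_th| = 2.61 − 0.87 = 1.74 V.
Since V_SD = 2.92 V ≥ V_ov = 1.74 V, the device is in saturation.
I_D = ½ k_p V_ov² (1 + λ V_SD) = 0.5 × 3.83 × 1.74² × (1 + 0.068 × 2.92) = 6.95 mA.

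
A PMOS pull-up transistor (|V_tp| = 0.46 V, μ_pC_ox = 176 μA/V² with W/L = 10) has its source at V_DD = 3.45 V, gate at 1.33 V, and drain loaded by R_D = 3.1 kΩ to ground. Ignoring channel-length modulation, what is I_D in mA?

V_SG = V_DD − V_G = 3.45 − 1.33 = 2.12 V, so V_ov = 2.12 − 0.46 = 1.66 V.
k_p = μ_pC_ox · (W/L) = 1.76 mA/V².
Assume saturation: I_D = ½ k_p V_ov² = 0.5 × 1.76 × 1.66² = 2.42 mA, giving V_SD = V_DD − I_D R_D = 3.45 − 2.42 × 3.1 = -4.07 V.
But -4.07 V < V_ov = 1.66 V, so the device is actually in triode.
In triode I_D = k_p[V_ov V_SD − ½ V_SD²] and I_D = (V_DD − V_SD)/R_D. Equating: 2.73 V_SD² − 10.06 V_SD + 3.45 = 0, giving V_SD = 0.383 V (the root below V_ov).
I_D = (3.45 − 0.383) / 3.1 = 0.989 mA.

I_D = 0.989 mA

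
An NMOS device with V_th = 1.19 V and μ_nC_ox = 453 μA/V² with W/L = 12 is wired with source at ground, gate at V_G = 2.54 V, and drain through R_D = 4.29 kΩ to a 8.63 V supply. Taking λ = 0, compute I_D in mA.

V_GS = V_G = 2.54 V, so V_ov = 2.54 − 1.19 = 1.35 V.
k_n = μ_nC_ox · (W/L) = 5.436 mA/V².
Assume saturation: I_D = ½ k_n V_ov² = 0.5 × 5.436 × 1.35² = 4.95 mA, giving V_DS = V_DD − I_D R_D = 8.63 − 4.95 × 4.29 = -12.6 V.
But -12.6 V < V_ov = 1.35 V, so the device is actually in triode.
In triode I_D = k_n[V_ov V_DS − ½ V_DS²] and I_D = (V_DD − V_DS)/R_D. Equating: 11.7 V_DS² − 32.48 V_DS + 8.63 = 0, giving V_DS = 0.297 V (the root below V_ov).
I_D = (8.63 − 0.297) / 4.29 = 1.94 mA.

I_D = 1.94 mA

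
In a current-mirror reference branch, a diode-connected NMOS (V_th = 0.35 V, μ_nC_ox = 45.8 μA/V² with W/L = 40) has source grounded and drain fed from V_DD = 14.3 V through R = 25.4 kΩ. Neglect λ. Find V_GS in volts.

V_GS = 1.10 V

With gate tied to drain, V_GS = V_DS ≥ V_GS − V_th, so the device is in saturation.
k_n = μ_nC_ox · (W/L) = 1.832 mA/V².
KCL at the drain: ½ k_n (V_GS − V_th)² = (V_DD − V_GS)/R.
Let x = V_GS − 0.35. Then 23.3 x² + x − 13.95 = 0, giving x = 0.753 V (positive root), so V_GS = 1.1 V.
I_D = (V_DD − V_GS)/R = (14.3 − 1.1) / 25.4 = 0.52 mA.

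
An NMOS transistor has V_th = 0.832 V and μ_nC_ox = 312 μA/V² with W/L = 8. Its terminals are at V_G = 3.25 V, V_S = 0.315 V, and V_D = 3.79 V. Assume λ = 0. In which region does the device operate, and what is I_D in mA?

V_GS = V_G − V_S = 3.25 − 0.315 = 2.94 V; V_DS = V_D − V_S = 3.79 − 0.315 = 3.48 V.
k_n = μ_nC_ox · (W/L) = 2.496 mA/V².
V_ov = V_GS − V_th = 2.94 − 0.832 = 2.1 V.
Since V_DS = 3.48 V ≥ V_ov = 2.1 V, the device is in saturation.
I_D = ½ k_n V_ov² = 0.5 × 2.496 × 2.1² = 5.52 mA.

Saturation; I_D = 5.52 mA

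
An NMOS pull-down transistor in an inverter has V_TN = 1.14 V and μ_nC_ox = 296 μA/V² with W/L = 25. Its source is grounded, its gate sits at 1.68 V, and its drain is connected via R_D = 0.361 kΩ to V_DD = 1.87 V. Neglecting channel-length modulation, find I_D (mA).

I_D = 1.08 mA

V_GS = V_G = 1.68 V, so V_ov = 1.68 − 1.14 = 0.54 V.
k_n = μ_nC_ox · (W/L) = 7.4 mA/V².
Assume saturation: I_D = ½ k_n V_ov² = 0.5 × 7.4 × 0.54² = 1.08 mA, giving V_DS = V_DD − I_D R_D = 1.87 − 1.08 × 0.361 = 1.48 V.
V_DS = 1.48 V ≥ V_ov = 0.54 V, confirming saturation.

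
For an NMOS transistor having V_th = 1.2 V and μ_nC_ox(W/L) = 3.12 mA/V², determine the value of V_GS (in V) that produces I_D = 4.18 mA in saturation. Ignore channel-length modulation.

In saturation I_D = ½ k_n (V_GS − V_th)², so V_GS − V_th = √(2 I_D / k_n) = √(2 × 4.18 / 3.12) = 1.64 V.
V_GS = 1.2 + 1.64 = 2.84 V.

V_GS = 2.84 V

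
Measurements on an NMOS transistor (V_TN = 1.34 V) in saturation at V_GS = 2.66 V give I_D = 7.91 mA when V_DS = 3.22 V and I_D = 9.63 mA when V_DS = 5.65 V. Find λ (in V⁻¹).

λ = 0.126 V⁻¹

With V_GS fixed, I_D ∝ (1 + λ V_DS) in saturation, so I_D2/I_D1 = (1 + λ V_DS2)/(1 + λ V_DS1).
9.63/7.91 = 1.217 = (1 + 5.65 λ)/(1 + 3.22 λ).
Solving: λ (I_D1 V_DS2 − I_D2 V_DS1) = I_D2 − I_D1, so λ = (9.63 − 7.91) / (7.91 × 5.65 − 9.63 × 3.22) = 1.72 / 13.7 = 0.126 V⁻¹.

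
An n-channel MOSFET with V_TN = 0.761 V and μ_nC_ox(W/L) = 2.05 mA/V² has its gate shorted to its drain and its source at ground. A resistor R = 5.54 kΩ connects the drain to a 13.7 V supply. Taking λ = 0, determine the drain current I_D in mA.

With gate tied to drain, V_GS = V_DS ≥ V_GS − V_TN, so the device is in saturation.
KCL at the drain: ½ k_n (V_GS − V_TN)² = (V_DD − V_GS)/R.
Let x = V_GS − 0.761. Then 5.68 x² + x − 12.94 = 0, giving x = 1.42 V (positive root), so V_GS = 2.19 V.
I_D = (V_DD − V_GS)/R = (13.7 − 2.19) / 5.54 = 2.08 mA.

I_D = 2.08 mA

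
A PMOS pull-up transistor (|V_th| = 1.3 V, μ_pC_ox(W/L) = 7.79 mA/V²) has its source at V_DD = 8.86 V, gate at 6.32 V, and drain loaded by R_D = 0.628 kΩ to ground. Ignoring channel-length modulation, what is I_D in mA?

V_SG = V_DD − V_G = 8.86 − 6.32 = 2.54 V, so V_ov = 2.54 − 1.3 = 1.24 V.
Assume saturation: I_D = ½ k_p V_ov² = 0.5 × 7.79 × 1.24² = 5.99 mA, giving V_SD = V_DD − I_D R_D = 8.86 − 5.99 × 0.628 = 5.1 V.
V_SD = 5.1 V ≥ V_ov = 1.24 V, confirming saturation.

I_D = 5.99 mA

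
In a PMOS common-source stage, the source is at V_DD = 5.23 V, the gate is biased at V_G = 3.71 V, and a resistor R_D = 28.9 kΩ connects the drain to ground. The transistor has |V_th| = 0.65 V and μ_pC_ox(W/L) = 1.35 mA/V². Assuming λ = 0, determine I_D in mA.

V_SG = V_DD − V_G = 5.23 − 3.71 = 1.52 V, so V_ov = 1.52 − 0.65 = 0.87 V.
Assume saturation: I_D = ½ k_p V_ov² = 0.5 × 1.35 × 0.87² = 0.511 mA, giving V_SD = V_DD − I_D R_D = 5.23 − 0.511 × 28.9 = -9.54 V.
But -9.54 V < V_ov = 0.87 V, so the device is actually in triode.
In triode I_D = k_p[V_ov V_SD − ½ V_SD²] and I_D = (V_DD − V_SD)/R_D. Equating: 19.5 V_SD² − 34.94 V_SD + 5.23 = 0, giving V_SD = 0.165 V (the root below V_ov).
I_D = (5.23 − 0.165) / 28.9 = 0.175 mA.

I_D = 0.175 mA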